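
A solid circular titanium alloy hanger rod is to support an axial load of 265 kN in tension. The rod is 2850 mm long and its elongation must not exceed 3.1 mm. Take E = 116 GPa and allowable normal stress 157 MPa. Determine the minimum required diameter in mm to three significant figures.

51.7 mm

Required area A ≥ P/σ_allow = 265000/157 = 1688 mm².
For a solid circular section, d ≥ √(4A/π) = 46.36 mm.
Elongation limit: A ≥ PL/(Eδ_allow) = 265000·2850/(116000·3.1) = 2100 mm² ⇒ d ≥ 51.71 mm.
The elongation limit governs.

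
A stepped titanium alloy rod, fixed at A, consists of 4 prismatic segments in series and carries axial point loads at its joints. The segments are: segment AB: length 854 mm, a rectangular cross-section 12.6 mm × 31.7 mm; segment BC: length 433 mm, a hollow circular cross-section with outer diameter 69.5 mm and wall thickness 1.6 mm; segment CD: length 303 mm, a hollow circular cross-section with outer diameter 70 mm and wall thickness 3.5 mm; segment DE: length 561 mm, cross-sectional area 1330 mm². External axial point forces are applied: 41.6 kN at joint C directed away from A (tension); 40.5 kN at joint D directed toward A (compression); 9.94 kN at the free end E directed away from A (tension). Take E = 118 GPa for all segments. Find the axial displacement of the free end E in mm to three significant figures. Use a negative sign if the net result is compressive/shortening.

Internal axial forces (sectioning from the free end, tension +): N_DE = 9.94 kN, N_CD = -30.56 kN, N_BC = 11.04 kN, N_AB = 11.04 kN.
A_AB = 399.4 mm².
A_BC = 341.3 mm².
A_CD = 731.2 mm².
δ_AB = 11040·854/(399.4·118000) = 0.2 mm
δ_BC = 11040·433/(341.3·118000) = 0.1187 mm
δ_CD = -30560·303/(731.2·118000) = -0.1073 mm
δ_DE = 9940·561/(1330·118000) = 0.03553 mm
δ = Σδ_i = 0.2469 mm.

0.247 mm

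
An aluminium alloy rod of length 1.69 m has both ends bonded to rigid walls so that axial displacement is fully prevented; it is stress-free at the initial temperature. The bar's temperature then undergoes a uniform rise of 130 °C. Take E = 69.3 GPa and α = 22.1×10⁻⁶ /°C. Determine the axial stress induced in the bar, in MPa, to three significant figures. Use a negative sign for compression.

-199 MPa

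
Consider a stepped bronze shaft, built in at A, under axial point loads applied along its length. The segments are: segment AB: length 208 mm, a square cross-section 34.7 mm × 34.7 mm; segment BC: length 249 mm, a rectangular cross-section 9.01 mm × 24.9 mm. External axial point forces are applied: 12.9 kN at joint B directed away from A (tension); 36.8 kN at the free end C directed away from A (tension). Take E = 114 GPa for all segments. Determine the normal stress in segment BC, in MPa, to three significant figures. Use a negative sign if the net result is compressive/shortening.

Internal axial forces (sectioning from the free end, tension +): N_BC = 36.8 kN, N_AB = 49.7 kN.
A_BC = 224.3 mm².
σ_BC = N_BC/A_BC = 36800/224.3 = 164 MPa.

164 MPa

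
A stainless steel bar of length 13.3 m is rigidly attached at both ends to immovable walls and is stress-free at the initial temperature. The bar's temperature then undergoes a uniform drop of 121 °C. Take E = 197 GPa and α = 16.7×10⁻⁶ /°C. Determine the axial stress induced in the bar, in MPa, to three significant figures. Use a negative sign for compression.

Free thermal expansion αLΔT = 16.7e-6 · 13300 · -121 = -26.88 mm.
The walls impose strain ε = −(-26.88)/13300 = 2.0207e-03; σ = Eε = 197000 · 2.0207e-03 = 398.1 MPa.

398 MPa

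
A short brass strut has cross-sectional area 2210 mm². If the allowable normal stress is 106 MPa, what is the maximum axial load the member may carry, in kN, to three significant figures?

234 kN

P_max = σ_allow · A = 106 · 2210 = 234300 N = 234.3 kN.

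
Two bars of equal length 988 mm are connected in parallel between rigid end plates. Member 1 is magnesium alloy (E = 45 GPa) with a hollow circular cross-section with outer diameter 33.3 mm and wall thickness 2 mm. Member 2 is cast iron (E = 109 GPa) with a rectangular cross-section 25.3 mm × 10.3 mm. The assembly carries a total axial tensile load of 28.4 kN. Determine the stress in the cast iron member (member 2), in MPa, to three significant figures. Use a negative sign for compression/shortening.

A_1 = 196.7 mm².
A_2 = 260.6 mm².
Equal strain + equilibrium ⇒ each member carries load in proportion to AE: A₁E₁ = 8850000 N, A₂E₂ = 28400000 N, ΣAE = 37250000 N.
σ₂ = P·E₂/ΣAE = 28400·109000/37250000 = 83.09 MPa.

83.1 MPa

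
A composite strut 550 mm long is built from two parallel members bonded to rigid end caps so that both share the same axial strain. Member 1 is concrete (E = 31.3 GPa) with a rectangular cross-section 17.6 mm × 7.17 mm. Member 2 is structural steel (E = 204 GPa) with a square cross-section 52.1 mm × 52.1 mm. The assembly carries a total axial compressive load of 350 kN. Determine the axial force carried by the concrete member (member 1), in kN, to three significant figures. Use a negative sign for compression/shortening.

A_1 = 126.2 mm².
A_2 = 2714 mm².
Equal strain + equilibrium ⇒ each member carries load in proportion to AE: A₁E₁ = 3950000 N, A₂E₂ = 553700000 N, ΣAE = 557700000 N.
F₁ = P·A₁E₁/ΣAE = -350000·3950000/557700000 = -2479 N.

-2.48 kN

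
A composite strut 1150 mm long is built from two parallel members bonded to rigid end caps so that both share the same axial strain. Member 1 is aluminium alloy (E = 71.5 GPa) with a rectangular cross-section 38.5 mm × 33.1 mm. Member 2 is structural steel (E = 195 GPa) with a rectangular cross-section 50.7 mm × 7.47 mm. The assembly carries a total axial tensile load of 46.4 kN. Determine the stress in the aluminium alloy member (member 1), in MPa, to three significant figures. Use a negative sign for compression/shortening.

A_1 = 1274 mm².
A_2 = 378.7 mm².
Equal strain + equilibrium ⇒ each member carries load in proportion to AE: A₁E₁ = 91120000 N, A₂E₂ = 73850000 N, ΣAE = 165000000 N.
σ₁ = P·E₁/ΣAE = 46400·71500/165000000 = 20.11 MPa.

20.1 MPa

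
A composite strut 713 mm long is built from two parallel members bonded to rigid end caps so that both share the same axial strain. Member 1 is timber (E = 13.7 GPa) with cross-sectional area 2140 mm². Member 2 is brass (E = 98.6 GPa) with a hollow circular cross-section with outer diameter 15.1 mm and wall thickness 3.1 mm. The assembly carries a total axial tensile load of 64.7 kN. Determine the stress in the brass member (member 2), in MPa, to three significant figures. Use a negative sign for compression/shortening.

156 MPa

A_2 = 116.9 mm².
Equal strain + equilibrium ⇒ each member carries load in proportion to AE: A₁E₁ = 29320000 N, A₂E₂ = 11520000 N, ΣAE = 40840000 N.
σ₂ = P·E₂/ΣAE = 64700·98600/40840000 = 156.2 MPa.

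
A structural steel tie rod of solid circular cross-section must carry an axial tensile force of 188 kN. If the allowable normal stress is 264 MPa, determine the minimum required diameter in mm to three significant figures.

Required area A ≥ P/σ_allow = 188000/264 = 712.1 mm².
For a solid circular section, d ≥ √(4A/π) = 30.11 mm.

30.1 mm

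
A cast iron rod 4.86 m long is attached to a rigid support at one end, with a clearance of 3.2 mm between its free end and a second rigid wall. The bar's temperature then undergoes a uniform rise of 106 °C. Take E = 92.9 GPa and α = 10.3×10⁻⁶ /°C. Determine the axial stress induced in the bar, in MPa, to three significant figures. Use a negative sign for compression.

Free thermal expansion αLΔT = 10.3e-6 · 4860 · 106 = 5.306 mm.
The walls engage after the gap closes; constrained expansion = 5.306 − 3.2 = 2.106 mm.
The walls impose strain ε = −(2.106)/4860 = -4.3336e-04; σ = Eε = 92900 · -4.3336e-04 = -40.26 MPa.

-40.3 MPa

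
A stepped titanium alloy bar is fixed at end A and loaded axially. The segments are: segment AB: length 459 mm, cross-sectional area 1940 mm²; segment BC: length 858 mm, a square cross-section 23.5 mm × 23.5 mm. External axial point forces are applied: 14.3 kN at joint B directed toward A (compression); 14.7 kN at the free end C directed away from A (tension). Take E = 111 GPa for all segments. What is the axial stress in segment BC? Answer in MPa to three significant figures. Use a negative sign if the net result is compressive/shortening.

Internal axial forces (sectioning from the free end, tension +): N_BC = 14.7 kN, N_AB = 0.4 kN.
A_BC = 552.2 mm².
σ_BC = N_BC/A_BC = 14700/552.2 = 26.62 MPa.

26.6 MPa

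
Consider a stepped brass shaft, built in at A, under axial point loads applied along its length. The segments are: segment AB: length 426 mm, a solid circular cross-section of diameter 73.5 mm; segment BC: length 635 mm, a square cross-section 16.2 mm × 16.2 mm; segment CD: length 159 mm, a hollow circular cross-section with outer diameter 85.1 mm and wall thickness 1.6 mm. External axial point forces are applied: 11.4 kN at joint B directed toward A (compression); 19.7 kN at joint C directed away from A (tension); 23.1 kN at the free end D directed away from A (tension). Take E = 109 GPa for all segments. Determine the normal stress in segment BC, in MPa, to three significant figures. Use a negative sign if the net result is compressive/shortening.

Internal axial forces (sectioning from the free end, tension +): N_CD = 23.1 kN, N_BC = 42.8 kN, N_AB = 31.4 kN.
A_BC = 262.4 mm².
σ_BC = N_BC/A_BC = 42800/262.4 = 163.1 MPa.

163 MPa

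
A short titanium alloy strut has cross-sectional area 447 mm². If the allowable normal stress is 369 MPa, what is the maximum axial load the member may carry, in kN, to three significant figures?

165 kN

P_max = σ_allow · A = 369 · 447 = 164900 N = 164.9 kN.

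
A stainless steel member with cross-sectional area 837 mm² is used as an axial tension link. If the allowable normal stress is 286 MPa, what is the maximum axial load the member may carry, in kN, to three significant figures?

239 kN

P_max = σ_allow · A = 286 · 837 = 239400 N = 239.4 kN.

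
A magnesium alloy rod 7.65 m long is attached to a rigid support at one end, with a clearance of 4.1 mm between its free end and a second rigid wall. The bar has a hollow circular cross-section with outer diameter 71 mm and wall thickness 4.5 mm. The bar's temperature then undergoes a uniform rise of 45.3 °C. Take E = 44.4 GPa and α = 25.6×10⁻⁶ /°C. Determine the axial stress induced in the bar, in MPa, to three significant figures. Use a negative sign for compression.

Free thermal expansion αLΔT = 25.6e-6 · 7650 · 45.3 = 8.872 mm.
The walls engage after the gap closes; constrained expansion = 8.872 − 4.1 = 4.772 mm.
The walls impose strain ε = −(4.772)/7650 = -6.2373e-04; σ = Eε = 44400 · -6.2373e-04 = -27.69 MPa.

-27.7 MPa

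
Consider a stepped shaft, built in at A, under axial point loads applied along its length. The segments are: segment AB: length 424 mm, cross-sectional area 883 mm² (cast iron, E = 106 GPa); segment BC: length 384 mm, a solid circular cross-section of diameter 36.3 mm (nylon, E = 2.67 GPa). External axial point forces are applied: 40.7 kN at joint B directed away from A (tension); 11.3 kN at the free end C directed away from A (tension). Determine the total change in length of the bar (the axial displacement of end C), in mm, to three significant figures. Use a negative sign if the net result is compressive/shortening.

1.81 mm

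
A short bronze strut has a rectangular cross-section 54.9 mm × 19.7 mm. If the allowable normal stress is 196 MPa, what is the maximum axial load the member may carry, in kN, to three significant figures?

A = 1082 mm².
P_max = σ_allow · A = 196 · 1082 = 212000 N = 212 kN.

212 kN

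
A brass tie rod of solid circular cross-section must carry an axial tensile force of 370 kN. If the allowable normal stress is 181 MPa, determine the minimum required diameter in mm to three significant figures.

51.0 mm

Required area A ≥ P/σ_allow = 370000/181 = 2044 mm².
For a solid circular section, d ≥ √(4A/π) = 51.02 mm.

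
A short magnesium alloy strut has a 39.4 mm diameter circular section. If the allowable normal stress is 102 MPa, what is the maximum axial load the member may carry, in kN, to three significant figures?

124 kN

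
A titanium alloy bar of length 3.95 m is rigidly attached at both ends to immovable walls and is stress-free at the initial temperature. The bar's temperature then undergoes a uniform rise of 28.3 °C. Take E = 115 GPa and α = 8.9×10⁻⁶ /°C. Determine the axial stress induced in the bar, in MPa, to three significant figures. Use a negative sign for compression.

Free thermal expansion αLΔT = 8.9e-6 · 3950 · 28.3 = 0.9949 mm.
The walls impose strain ε = −(0.9949)/3950 = -2.5187e-04; σ = Eε = 115000 · -2.5187e-04 = -28.97 MPa.

-29.0 MPa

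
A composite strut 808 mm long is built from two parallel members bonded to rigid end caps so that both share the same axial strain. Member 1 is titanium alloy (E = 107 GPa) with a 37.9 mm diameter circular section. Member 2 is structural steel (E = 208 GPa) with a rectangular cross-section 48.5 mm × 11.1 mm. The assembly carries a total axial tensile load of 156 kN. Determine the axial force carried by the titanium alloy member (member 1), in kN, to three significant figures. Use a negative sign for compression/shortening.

A_1 = 1128 mm².
A_2 = 538.4 mm².
Equal strain + equilibrium ⇒ each member carries load in proportion to AE: A₁E₁ = 120700000 N, A₂E₂ = 112000000 N, ΣAE = 232700000 N.
F₁ = P·A₁E₁/ΣAE = 156000·120700000/232700000 = 80930 N.

80.9 kN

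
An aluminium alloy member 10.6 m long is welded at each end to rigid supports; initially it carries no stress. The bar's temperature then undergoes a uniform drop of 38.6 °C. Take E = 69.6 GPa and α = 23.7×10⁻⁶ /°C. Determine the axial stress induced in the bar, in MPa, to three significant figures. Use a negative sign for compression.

Free thermal expansion αLΔT = 23.7e-6 · 10600 · -38.6 = -9.697 mm.
The walls impose strain ε = −(-9.697)/10600 = 9.1482e-04; σ = Eε = 69600 · 9.1482e-04 = 63.67 MPa.

63.7 MPa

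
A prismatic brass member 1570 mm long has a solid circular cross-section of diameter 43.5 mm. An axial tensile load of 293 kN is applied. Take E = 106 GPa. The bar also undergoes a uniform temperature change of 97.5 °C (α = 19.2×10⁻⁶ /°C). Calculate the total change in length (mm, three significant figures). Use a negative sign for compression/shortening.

A = 1486 mm².
δ_mech = NL/(AE) = 293000·1570/(1486·106000) = 2.92 mm.
δ_thermal = αLΔT = 19.2e-6·1570·97.5 = 2.939 mm.
δ = δ_mech + δ_thermal = 5.859 mm.

5.86 mm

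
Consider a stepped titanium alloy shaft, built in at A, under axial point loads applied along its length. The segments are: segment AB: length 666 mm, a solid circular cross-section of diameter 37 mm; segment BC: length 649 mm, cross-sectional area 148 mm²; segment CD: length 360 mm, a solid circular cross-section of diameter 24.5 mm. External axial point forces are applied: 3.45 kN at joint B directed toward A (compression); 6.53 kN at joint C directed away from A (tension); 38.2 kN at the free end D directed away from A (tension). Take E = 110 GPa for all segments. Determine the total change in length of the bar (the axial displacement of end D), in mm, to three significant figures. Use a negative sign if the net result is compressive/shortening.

Internal axial forces (sectioning from the free end, tension +): N_CD = 38.2 kN, N_BC = 44.73 kN, N_AB = 41.28 kN.
A_AB = 1075 mm².
A_CD = 471.4 mm².
δ_AB = 41280·666/(1075·110000) = 0.2324 mm
δ_BC = 44730·649/(148·110000) = 1.783 mm
δ_CD = 38200·360/(471.4·110000) = 0.2652 mm
δ = Σδ_i = 2.281 mm.

2.28 mm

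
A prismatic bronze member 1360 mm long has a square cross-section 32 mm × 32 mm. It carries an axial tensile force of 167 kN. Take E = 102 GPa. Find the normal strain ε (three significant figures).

0.00160

A = 1024 mm².
σ = N/A = 163.1 MPa; ε = σ/E = 163.1/102000 = 1.599e-03.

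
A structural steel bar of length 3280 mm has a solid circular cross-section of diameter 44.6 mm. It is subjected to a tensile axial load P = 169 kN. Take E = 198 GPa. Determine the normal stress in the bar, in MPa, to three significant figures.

108 MPa

A = 1562 mm².
σ = N/A = 169000/1562 = 108.2 MPa.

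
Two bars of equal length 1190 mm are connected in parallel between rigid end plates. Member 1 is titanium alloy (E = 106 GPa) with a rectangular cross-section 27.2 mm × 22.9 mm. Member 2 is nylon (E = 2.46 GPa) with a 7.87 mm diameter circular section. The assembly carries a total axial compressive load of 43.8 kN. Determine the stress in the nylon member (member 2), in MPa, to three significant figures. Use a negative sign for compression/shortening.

-1.63 MPa

A_1 = 622.9 mm².
A_2 = 48.65 mm².
Equal strain + equilibrium ⇒ each member carries load in proportion to AE: A₁E₁ = 66030000 N, A₂E₂ = 119700 N, ΣAE = 66140000 N.
σ₂ = P·E₂/ΣAE = -43800·2460/66140000 = -1.629 MPa.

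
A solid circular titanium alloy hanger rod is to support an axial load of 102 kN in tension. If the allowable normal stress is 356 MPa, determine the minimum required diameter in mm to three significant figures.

Required area A ≥ P/σ_allow = 102000/356 = 286.5 mm².
For a solid circular section, d ≥ √(4A/π) = 19.1 mm.

19.1 mm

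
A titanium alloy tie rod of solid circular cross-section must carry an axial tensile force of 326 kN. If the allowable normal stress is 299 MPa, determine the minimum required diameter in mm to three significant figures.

37.3 mm

Required area A ≥ P/σ_allow = 326000/299 = 1090 mm².
For a solid circular section, d ≥ √(4A/π) = 37.26 mm.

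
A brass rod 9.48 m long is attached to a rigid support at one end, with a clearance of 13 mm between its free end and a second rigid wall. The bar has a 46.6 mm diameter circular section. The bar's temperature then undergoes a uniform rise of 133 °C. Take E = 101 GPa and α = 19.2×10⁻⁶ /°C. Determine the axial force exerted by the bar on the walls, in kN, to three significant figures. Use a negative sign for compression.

-204 kN

Free thermal expansion αLΔT = 19.2e-6 · 9480 · 133 = 24.21 mm.
The walls engage after the gap closes; constrained expansion = 24.21 − 13 = 11.21 mm.
The walls impose strain ε = −(11.21)/9480 = -1.1823e-03; σ = Eε = 101000 · -1.1823e-03 = -119.4 MPa.
Wall reaction R = σ·A = -119.4·1706 = -203700 N = -203.7 kN.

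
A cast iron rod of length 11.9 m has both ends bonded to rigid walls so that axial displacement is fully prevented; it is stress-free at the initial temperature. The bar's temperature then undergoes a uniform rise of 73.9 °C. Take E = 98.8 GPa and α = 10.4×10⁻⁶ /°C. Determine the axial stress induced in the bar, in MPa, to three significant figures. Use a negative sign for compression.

-75.9 MPa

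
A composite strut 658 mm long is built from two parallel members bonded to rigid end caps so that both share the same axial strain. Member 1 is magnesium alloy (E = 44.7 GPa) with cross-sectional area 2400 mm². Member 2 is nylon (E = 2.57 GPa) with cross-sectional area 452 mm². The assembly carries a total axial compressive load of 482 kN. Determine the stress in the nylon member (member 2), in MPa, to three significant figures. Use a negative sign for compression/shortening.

Equal strain + equilibrium ⇒ each member carries load in proportion to AE: A₁E₁ = 107300000 N, A₂E₂ = 1162000 N, ΣAE = 108400000 N.
σ₂ = P·E₂/ΣAE = -482000·2570/108400000 = -11.42 MPa.

-11.4 MPa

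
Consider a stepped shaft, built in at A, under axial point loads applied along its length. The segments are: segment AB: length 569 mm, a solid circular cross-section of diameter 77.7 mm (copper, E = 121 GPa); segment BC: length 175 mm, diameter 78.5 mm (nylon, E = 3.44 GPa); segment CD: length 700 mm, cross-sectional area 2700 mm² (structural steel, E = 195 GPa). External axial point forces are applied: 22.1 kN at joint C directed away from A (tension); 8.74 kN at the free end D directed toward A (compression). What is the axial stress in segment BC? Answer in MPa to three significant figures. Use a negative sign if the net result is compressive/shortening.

Internal axial forces (sectioning from the free end, tension +): N_CD = -8.74 kN, N_BC = 13.36 kN, N_AB = 13.36 kN.
A_BC = 4840 mm².
σ_BC = N_BC/A_BC = 13360/4840 = 2.76 MPa.

2.76 MPa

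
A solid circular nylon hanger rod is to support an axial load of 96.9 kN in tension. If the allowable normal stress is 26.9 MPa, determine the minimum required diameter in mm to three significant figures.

Required area A ≥ P/σ_allow = 96900/26.9 = 3602 mm².
For a solid circular section, d ≥ √(4A/π) = 67.72 mm.

67.7 mm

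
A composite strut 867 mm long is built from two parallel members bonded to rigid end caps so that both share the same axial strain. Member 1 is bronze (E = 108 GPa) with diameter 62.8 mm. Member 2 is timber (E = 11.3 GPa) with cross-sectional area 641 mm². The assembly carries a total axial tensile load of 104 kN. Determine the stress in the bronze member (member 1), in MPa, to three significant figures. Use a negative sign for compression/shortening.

32.9 MPa

A_1 = 3097 mm².
Equal strain + equilibrium ⇒ each member carries load in proportion to AE: A₁E₁ = 334500000 N, A₂E₂ = 7243000 N, ΣAE = 341800000 N.
σ₁ = P·E₁/ΣAE = 104000·108000/341800000 = 32.86 MPa.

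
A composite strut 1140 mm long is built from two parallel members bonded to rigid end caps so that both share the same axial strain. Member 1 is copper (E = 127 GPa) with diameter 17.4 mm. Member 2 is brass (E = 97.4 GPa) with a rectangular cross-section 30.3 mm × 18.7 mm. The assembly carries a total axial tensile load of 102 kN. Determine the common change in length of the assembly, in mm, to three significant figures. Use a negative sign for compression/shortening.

1.36 mm

A_1 = 237.8 mm².
A_2 = 566.6 mm².
Equal strain + equilibrium ⇒ each member carries load in proportion to AE: A₁E₁ = 30200000 N, A₂E₂ = 55190000 N, ΣAE = 85390000 N.
δ = PL/ΣAE = 102000·1140/85390000 = 1.362 mm.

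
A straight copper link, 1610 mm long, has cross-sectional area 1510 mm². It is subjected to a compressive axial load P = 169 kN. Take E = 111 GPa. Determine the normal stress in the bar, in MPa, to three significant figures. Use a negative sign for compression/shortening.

σ = N/A = -169000/1510 = -111.9 MPa.

-112 MPa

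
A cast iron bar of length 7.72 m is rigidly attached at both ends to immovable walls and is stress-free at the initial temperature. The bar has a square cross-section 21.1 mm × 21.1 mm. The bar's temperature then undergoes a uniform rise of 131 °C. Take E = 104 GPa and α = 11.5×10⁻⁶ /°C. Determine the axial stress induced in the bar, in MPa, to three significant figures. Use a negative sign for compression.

-157 MPa

Free thermal expansion αLΔT = 11.5e-6 · 7720 · 131 = 11.63 mm.
The walls impose strain ε = −(11.63)/7720 = -1.5065e-03; σ = Eε = 104000 · -1.5065e-03 = -156.7 MPa.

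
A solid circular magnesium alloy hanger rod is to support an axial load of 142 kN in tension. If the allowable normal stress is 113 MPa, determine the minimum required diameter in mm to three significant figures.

40.0 mm

Required area A ≥ P/σ_allow = 142000/113 = 1257 mm².
For a solid circular section, d ≥ √(4A/π) = 40 mm.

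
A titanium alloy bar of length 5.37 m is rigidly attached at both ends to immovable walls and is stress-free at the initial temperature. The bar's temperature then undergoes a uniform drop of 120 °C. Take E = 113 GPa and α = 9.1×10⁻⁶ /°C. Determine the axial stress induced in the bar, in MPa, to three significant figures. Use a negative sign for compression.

123 MPa

Free thermal expansion αLΔT = 9.1e-6 · 5370 · -120 = -5.864 mm.
The walls impose strain ε = −(-5.864)/5370 = 1.0920e-03; σ = Eε = 113000 · 1.0920e-03 = 123.4 MPa.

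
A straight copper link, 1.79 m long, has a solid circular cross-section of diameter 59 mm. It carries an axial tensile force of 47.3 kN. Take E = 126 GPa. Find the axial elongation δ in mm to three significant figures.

0.246 mm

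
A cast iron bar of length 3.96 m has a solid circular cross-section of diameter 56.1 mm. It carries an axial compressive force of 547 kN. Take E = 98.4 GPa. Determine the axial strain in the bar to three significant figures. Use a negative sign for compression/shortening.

A = 2472 mm².
σ = N/A = -221.3 MPa; ε = σ/E = -221.3/98400 = -2.249e-03.

-0.00225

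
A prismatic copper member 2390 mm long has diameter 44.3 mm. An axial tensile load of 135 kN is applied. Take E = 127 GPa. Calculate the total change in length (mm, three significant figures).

A = 1541 mm².
δ_mech = NL/(AE) = 135000·2390/(1541·127000) = 1.648 mm.

1.65 mm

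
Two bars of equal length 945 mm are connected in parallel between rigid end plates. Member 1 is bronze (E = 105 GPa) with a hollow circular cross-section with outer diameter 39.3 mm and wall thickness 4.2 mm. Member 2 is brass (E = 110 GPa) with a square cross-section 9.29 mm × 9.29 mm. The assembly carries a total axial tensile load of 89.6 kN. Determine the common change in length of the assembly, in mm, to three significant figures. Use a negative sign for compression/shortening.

1.46 mm

A_1 = 463.1 mm².
A_2 = 86.3 mm².
Equal strain + equilibrium ⇒ each member carries load in proportion to AE: A₁E₁ = 48630000 N, A₂E₂ = 9493000 N, ΣAE = 58120000 N.
δ = PL/ΣAE = 89600·945/58120000 = 1.457 mm.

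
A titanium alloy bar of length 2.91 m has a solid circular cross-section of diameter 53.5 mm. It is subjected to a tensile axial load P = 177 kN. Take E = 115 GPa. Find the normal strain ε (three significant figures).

A = 2248 mm².
σ = N/A = 78.74 MPa; ε = σ/E = 78.74/115000 = 6.847e-04.

6.85e-04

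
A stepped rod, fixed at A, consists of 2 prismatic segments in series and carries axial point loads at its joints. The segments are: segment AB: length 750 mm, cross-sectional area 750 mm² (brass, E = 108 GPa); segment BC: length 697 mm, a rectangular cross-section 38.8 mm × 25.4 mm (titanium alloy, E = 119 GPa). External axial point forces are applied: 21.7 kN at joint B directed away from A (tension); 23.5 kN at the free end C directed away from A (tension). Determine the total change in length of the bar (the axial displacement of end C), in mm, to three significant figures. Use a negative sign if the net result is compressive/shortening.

0.558 mm

Internal axial forces (sectioning from the free end, tension +): N_BC = 23.5 kN, N_AB = 45.2 kN.
A_BC = 985.5 mm².
δ_AB = 45200·750/(750·108000) = 0.4185 mm
δ_BC = 23500·697/(985.5·119000) = 0.1397 mm
δ = Σδ_i = 0.5582 mm.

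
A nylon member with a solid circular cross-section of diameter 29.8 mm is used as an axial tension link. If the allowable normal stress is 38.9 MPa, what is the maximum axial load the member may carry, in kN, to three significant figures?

27.1 kN

A = 697.5 mm².
P_max = σ_allow · A = 38.9 · 697.5 = 27130 N = 27.13 kN.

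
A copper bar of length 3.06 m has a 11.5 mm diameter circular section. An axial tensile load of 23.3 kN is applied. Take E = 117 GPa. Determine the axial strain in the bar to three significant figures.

A = 103.9 mm².
σ = N/A = 224.3 MPa; ε = σ/E = 224.3/117000 = 1.917e-03.

0.00192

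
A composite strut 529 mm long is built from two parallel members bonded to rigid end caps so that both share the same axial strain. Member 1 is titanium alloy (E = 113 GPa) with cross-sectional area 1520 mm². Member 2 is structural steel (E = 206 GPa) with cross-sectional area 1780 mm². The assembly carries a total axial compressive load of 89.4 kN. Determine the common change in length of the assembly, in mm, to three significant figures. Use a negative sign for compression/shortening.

Equal strain + equilibrium ⇒ each member carries load in proportion to AE: A₁E₁ = 171800000 N, A₂E₂ = 366700000 N, ΣAE = 538400000 N.
δ = PL/ΣAE = -89400·529/538400000 = -0.08783 mm.

-0.0878 mm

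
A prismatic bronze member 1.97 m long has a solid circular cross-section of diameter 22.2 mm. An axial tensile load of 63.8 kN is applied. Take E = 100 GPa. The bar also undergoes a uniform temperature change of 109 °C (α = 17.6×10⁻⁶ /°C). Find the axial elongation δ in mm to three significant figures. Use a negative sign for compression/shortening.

A = 387.1 mm².
δ_mech = NL/(AE) = 63800·1970/(387.1·100000) = 3.247 mm.
δ_thermal = αLΔT = 17.6e-6·1970·109 = 3.779 mm.
δ = δ_mech + δ_thermal = 7.026 mm.

7.03 mm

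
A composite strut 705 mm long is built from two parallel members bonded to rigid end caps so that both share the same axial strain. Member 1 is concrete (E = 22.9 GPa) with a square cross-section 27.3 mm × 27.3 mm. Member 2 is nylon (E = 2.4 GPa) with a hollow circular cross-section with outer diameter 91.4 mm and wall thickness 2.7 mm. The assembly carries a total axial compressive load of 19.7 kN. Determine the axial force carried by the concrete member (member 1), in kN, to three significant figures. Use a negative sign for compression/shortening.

-17.8 kN

A_1 = 745.3 mm².
A_2 = 752.4 mm².
Equal strain + equilibrium ⇒ each member carries load in proportion to AE: A₁E₁ = 17070000 N, A₂E₂ = 1806000 N, ΣAE = 18870000 N.
F₁ = P·A₁E₁/ΣAE = -19700·17070000/18870000 = -17820 N.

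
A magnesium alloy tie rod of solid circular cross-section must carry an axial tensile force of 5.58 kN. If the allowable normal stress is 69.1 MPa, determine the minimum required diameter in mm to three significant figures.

10.1 mm

Required area A ≥ P/σ_allow = 5580/69.1 = 80.75 mm².
For a solid circular section, d ≥ √(4A/π) = 10.14 mm.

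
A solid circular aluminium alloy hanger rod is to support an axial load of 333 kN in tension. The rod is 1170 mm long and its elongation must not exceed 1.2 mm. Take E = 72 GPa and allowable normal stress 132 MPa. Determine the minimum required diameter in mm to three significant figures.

Required area A ≥ P/σ_allow = 333000/132 = 2523 mm².
For a solid circular section, d ≥ √(4A/π) = 56.67 mm.
Elongation limit: A ≥ PL/(Eδ_allow) = 333000·1170/(72000·1.2) = 4509 mm² ⇒ d ≥ 75.77 mm.
The elongation limit governs.

75.8 mm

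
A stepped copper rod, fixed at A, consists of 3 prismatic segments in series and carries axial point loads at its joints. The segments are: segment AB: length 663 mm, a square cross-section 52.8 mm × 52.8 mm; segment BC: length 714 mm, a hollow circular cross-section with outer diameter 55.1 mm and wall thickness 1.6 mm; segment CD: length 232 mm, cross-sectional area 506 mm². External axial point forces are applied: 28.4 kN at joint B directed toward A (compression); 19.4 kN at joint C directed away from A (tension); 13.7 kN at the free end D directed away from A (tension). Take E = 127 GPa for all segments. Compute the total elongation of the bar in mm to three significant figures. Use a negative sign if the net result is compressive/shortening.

0.750 mm

Internal axial forces (sectioning from the free end, tension +): N_CD = 13.7 kN, N_BC = 33.1 kN, N_AB = 4.7 kN.
A_AB = 2788 mm².
A_BC = 268.9 mm².
δ_AB = 4700·663/(2788·127000) = 0.008801 mm
δ_BC = 33100·714/(268.9·127000) = 0.692 mm
δ_CD = 13700·232/(506·127000) = 0.04946 mm
δ = Σδ_i = 0.7502 mm.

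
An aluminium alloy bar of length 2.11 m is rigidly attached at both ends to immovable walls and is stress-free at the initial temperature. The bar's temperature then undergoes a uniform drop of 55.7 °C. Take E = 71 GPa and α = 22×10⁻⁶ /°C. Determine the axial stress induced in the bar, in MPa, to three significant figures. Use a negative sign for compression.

Free thermal expansion αLΔT = 22e-6 · 2110 · -55.7 = -2.586 mm.
The walls impose strain ε = −(-2.586)/2110 = 1.2254e-03; σ = Eε = 71000 · 1.2254e-03 = 87 MPa.

87.0 MPa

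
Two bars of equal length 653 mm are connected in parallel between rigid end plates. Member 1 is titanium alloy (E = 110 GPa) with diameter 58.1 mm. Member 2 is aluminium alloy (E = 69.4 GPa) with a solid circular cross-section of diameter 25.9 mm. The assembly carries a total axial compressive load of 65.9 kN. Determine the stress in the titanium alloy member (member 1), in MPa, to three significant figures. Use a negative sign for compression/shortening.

-22.1 MPa

A_1 = 2651 mm².
A_2 = 526.9 mm².
Equal strain + equilibrium ⇒ each member carries load in proportion to AE: A₁E₁ = 291600000 N, A₂E₂ = 36560000 N, ΣAE = 328200000 N.
σ₁ = P·E₁/ΣAE = -65900·110000/328200000 = -22.09 MPa.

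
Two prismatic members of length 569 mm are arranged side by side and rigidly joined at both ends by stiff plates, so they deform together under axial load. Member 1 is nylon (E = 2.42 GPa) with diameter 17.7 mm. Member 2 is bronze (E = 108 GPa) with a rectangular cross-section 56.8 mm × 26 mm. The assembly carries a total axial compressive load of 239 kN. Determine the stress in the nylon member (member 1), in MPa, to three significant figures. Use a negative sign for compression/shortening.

A_1 = 246.1 mm².
A_2 = 1477 mm².
Equal strain + equilibrium ⇒ each member carries load in proportion to AE: A₁E₁ = 595500 N, A₂E₂ = 159500000 N, ΣAE = 160100000 N.
σ₁ = P·E₁/ΣAE = -239000·2420/160100000 = -3.613 MPa.

-3.61 MPa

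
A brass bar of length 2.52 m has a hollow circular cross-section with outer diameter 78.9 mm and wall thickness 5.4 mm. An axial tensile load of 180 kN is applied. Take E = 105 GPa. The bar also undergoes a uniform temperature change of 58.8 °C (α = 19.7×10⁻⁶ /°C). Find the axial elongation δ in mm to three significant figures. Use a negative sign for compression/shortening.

A = 1247 mm².
δ_mech = NL/(AE) = 180000·2520/(1247·105000) = 3.465 mm.
δ_thermal = αLΔT = 19.7e-6·2520·58.8 = 2.919 mm.
δ = δ_mech + δ_thermal = 6.384 mm.

6.38 mm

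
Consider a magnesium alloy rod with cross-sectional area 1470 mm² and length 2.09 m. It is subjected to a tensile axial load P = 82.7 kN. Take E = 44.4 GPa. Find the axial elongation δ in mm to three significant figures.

2.65 mm

δ_mech = NL/(AE) = 82700·2090/(1470·44400) = 2.648 mm.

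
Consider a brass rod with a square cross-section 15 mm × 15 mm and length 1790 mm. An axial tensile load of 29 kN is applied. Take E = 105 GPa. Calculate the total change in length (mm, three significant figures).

2.20 mm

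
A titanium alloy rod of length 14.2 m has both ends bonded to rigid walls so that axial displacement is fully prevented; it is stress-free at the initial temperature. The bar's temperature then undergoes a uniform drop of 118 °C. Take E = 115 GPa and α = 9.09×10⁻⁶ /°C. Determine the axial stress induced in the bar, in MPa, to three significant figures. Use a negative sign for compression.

123 MPa

Free thermal expansion αLΔT = 9.09e-6 · 14200 · -118 = -15.23 mm.
The walls impose strain ε = −(-15.23)/14200 = 1.0726e-03; σ = Eε = 115000 · 1.0726e-03 = 123.4 MPa.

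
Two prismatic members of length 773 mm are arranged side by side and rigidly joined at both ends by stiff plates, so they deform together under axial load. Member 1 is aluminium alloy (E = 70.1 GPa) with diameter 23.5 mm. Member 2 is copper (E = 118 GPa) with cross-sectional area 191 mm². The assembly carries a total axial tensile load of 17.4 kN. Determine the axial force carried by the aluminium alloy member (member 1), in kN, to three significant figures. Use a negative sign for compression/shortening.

9.99 kN

A_1 = 433.7 mm².
Equal strain + equilibrium ⇒ each member carries load in proportion to AE: A₁E₁ = 30400000 N, A₂E₂ = 22540000 N, ΣAE = 52940000 N.
F₁ = P·A₁E₁/ΣAE = 17400·30400000/52940000 = 9993 N.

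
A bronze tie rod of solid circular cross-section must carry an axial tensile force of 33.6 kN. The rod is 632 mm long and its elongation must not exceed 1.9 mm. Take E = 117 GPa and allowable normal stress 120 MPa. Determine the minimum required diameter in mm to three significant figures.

18.9 mm

Required area A ≥ P/σ_allow = 33600/120 = 280 mm².
For a solid circular section, d ≥ √(4A/π) = 18.88 mm.
Elongation limit: A ≥ PL/(Eδ_allow) = 33600·632/(117000·1.9) = 95.52 mm² ⇒ d ≥ 11.03 mm.
The stress limit governs.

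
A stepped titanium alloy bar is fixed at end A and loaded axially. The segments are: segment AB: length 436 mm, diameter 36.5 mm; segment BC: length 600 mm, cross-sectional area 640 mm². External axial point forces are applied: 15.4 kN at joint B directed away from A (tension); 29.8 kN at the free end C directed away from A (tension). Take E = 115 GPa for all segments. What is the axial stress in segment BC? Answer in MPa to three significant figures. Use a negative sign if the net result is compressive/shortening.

Internal axial forces (sectioning from the free end, tension +): N_BC = 29.8 kN, N_AB = 45.2 kN.
σ_BC = N_BC/A_BC = 29800/640 = 46.56 MPa.

46.6 MPa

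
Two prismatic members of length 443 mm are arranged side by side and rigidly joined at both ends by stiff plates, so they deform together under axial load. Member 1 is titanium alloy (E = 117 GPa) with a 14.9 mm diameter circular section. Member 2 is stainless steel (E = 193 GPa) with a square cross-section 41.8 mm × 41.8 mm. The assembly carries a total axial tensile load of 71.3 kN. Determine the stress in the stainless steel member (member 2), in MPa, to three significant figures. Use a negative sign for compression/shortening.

38.5 MPa

A_1 = 174.4 mm².
A_2 = 1747 mm².
Equal strain + equilibrium ⇒ each member carries load in proportion to AE: A₁E₁ = 20400000 N, A₂E₂ = 337200000 N, ΣAE = 357600000 N.
σ₂ = P·E₂/ΣAE = 71300·193000/357600000 = 38.48 MPa.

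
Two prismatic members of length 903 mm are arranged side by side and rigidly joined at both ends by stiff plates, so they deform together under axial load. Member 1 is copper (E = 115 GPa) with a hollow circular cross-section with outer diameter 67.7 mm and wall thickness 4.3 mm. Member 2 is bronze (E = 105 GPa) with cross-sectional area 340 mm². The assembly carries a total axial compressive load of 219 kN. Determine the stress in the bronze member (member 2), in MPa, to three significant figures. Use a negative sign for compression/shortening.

-171 MPa

A_1 = 856.5 mm².
Equal strain + equilibrium ⇒ each member carries load in proportion to AE: A₁E₁ = 98490000 N, A₂E₂ = 35700000 N, ΣAE = 134200000 N.
σ₂ = P·E₂/ΣAE = -219000·105000/134200000 = -171.4 MPa.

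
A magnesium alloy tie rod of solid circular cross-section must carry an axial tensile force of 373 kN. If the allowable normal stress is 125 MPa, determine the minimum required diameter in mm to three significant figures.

61.6 mm

Required area A ≥ P/σ_allow = 373000/125 = 2984 mm².
For a solid circular section, d ≥ √(4A/π) = 61.64 mm.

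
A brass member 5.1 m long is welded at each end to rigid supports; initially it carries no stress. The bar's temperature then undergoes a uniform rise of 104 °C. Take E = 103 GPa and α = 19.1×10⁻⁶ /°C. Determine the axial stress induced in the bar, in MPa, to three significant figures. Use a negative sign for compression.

Free thermal expansion αLΔT = 19.1e-6 · 5100 · 104 = 10.13 mm.
The walls impose strain ε = −(10.13)/5100 = -1.9864e-03; σ = Eε = 103000 · -1.9864e-03 = -204.6 MPa.

-205 MPa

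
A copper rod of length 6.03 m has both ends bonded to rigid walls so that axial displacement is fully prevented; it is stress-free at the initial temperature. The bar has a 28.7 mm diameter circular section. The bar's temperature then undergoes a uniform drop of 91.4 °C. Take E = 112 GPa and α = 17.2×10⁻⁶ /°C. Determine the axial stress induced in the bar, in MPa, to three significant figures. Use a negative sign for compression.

Free thermal expansion αLΔT = 17.2e-6 · 6030 · -91.4 = -9.48 mm.
The walls impose strain ε = −(-9.48)/6030 = 1.5721e-03; σ = Eε = 112000 · 1.5721e-03 = 176.1 MPa.

176 MPa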